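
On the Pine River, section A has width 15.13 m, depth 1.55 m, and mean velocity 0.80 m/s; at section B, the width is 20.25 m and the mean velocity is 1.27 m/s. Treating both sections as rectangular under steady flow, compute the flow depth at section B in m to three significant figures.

Q = A₁V₁ = (15.13×1.55) × 0.80 = 18.76 m³/s
d₂ = Q/(b₂ V₂) = 18.76/(20.25×1.27) = 0.7295 m

0.730 m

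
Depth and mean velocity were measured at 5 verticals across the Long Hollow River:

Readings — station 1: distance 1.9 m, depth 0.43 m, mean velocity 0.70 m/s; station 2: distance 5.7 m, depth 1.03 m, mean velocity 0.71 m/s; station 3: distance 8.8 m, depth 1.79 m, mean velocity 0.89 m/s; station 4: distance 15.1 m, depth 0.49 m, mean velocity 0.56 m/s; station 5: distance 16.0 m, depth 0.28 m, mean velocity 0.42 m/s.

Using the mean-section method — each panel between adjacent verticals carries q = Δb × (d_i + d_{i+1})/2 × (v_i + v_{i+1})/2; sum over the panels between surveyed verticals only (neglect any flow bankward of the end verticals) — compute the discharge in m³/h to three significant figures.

39000 m³/h

Panel 1-2: Δb = 3.8 m, d̄ = (0.43+1.03)/2 = 0.73, v̄ = (0.70+0.71)/2 = 0.705 → q = 3.8×0.73×0.705 = 1.956 m³/s
Panel 2-3: Δb = 3.1 m, d̄ = (1.03+1.79)/2 = 1.41, v̄ = (0.71+0.89)/2 = 0.8 → q = 3.1×1.41×0.8 = 3.497 m³/s
Panel 3-4: Δb = 6.3 m, d̄ = (1.79+0.49)/2 = 1.14, v̄ = (0.89+0.56)/2 = 0.725 → q = 6.3×1.14×0.725 = 5.207 m³/s
Panel 4-5: Δb = 0.9 m, d̄ = (0.49+0.28)/2 = 0.385, v̄ = (0.56+0.42)/2 = 0.49 → q = 0.9×0.385×0.49 = 0.1698 m³/s
Q = Σ q = 10.83 m³/s
= 10.83 × 3600 = 38990 m³/h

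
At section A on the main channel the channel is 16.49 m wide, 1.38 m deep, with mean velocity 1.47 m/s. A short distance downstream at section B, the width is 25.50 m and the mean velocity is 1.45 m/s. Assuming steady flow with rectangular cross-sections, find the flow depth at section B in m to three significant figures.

Q = A₁V₁ = (16.49×1.38) × 1.47 = 33.45 m³/s
d₂ = Q/(b₂ V₂) = 33.45/(25.50×1.45) = 0.9047 m

0.905 m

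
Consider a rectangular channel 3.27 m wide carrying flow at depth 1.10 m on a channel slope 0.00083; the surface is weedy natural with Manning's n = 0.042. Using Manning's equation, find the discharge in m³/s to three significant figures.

1.87 m³/s

A = b·y = 3.27 × 1.10 = 3.597 m²
P = b + 2y = 3.27 + 2×1.10 = 5.470 m
R = A/P = 3.597/5.470 = 0.6576 m
Q = (1/n)·A·R^(2/3)·S^(1/2) = (1/0.042) × 3.597 × 0.6576^(2/3) × 0.00083^(1/2) = 1.866 m³/s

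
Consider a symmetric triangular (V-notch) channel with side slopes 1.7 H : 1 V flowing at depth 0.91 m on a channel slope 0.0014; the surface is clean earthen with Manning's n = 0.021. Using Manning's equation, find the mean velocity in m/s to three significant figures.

A = z·y² = 1.7×0.91² = 1.408 m²
P = 2y√(1+z²) = 2×0.91×√(1+1.7²) = 3.590 m
R = A/P = 1.408/3.590 = 0.3922 m
Q = (1/n)·A·R^(2/3)·S^(1/2) = (1/0.021) × 1.408 × 0.3922^(2/3) × 0.0014^(1/2) = 1.344 m³/s
V = Q/A = 1.344/1.408 = 0.9546 m/s

0.955 m/s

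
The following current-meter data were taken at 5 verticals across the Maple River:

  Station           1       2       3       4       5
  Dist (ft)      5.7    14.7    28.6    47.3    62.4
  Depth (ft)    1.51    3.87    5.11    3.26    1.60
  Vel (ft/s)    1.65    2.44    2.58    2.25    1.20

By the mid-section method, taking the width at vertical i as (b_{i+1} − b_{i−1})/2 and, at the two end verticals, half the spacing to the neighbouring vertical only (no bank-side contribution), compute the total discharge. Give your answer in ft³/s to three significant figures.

w_1 = (14.7 − 5.7)/2 = 4.5 ft; q_1 = 1.65 × 1.51 × 4.5 = 11.21 ft³/s
w_2 = (28.6 − 5.7)/2 = 11.45 ft; q_2 = 2.44 × 3.87 × 11.45 = 108.1 ft³/s
w_3 = (47.3 − 14.7)/2 = 16.3 ft; q_3 = 2.58 × 5.11 × 16.3 = 214.9 ft³/s
w_4 = (62.4 − 28.6)/2 = 16.9 ft; q_4 = 2.25 × 3.26 × 16.9 = 124.0 ft³/s
w_5 = (62.4 − 47.3)/2 = 7.55 ft; q_5 = 1.20 × 1.60 × 7.55 = 14.50 ft³/s
Q = Σ qᵢ = 472.7 ft³/s

473 ft³/s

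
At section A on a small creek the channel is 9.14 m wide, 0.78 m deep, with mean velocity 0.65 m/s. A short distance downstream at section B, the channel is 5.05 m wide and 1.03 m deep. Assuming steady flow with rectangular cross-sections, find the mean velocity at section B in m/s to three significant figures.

0.891 m/s

Q = A₁V₁ = (9.14×0.78) × 0.65 = 4.634 m³/s
A₂ = 5.05 × 1.03 = 5.202 m²
V₂ = Q/A₂ = 4.634/5.202 = 0.8909 m/s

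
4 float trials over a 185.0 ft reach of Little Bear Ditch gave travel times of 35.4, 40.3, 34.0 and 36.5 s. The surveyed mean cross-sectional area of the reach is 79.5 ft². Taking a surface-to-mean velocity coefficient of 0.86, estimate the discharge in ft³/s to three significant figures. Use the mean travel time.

t̄ = (35.4 + 40.3 + 34.0 + 36.5) / 4 = 36.55 s
v_surface = L / t̄ = 185.0 / 36.55 = 5.062 ft/s
v_mean = 0.86 × 5.062 = 4.353 ft/s
Q = A × v_mean = 79.5 × 4.353 = 346.1 ft³/s

346 ft³/s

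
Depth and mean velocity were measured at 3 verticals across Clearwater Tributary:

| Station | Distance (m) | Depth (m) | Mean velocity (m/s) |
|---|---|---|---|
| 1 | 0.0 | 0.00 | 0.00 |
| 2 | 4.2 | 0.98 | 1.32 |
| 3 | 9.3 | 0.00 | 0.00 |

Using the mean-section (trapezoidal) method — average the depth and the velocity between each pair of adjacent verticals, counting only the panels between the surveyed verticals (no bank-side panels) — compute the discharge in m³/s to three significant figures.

Panel 1-2: Δb = 4.2 m, d̄ = (0.00+0.98)/2 = 0.49, v̄ = (0.00+1.32)/2 = 0.66 → q = 4.2×0.49×0.66 = 1.358 m³/s
Panel 2-3: Δb = 5.1 m, d̄ = (0.98+0.00)/2 = 0.49, v̄ = (1.32+0.00)/2 = 0.66 → q = 5.1×0.49×0.66 = 1.649 m³/s
Q = Σ q = 3.008 m³/s

3.01 m³/s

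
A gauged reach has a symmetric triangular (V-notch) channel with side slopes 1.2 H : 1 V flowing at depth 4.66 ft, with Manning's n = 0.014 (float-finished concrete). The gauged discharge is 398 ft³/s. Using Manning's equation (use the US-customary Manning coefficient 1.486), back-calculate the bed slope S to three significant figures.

A = z·y² = 1.2×4.66² = 26.06 ft²
P = 2y√(1+z²) = 2×4.66×√(1+1.2²) = 14.56 ft
R = A/P = 26.06/14.56 = 1.790 ft
S = (Q·n / (1.486·A·R^(2/3)))² = (398×0.014 / (1.486×26.06×1.474))² = 0.009527

0.00953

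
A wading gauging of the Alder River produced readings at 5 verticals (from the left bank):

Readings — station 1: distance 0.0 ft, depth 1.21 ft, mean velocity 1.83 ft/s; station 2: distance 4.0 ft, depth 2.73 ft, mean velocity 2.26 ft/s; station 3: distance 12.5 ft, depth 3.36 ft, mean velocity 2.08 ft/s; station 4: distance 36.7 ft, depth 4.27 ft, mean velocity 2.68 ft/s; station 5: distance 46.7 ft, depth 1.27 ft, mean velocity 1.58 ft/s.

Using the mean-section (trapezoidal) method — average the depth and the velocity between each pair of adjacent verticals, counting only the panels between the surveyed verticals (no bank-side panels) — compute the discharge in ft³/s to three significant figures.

Panel 1-2: Δb = 4 ft, d̄ = (1.21+2.73)/2 = 1.97, v̄ = (1.83+2.26)/2 = 2.045 → q = 4×1.97×2.045 = 16.11 ft³/s
Panel 2-3: Δb = 8.5 ft, d̄ = (2.73+3.36)/2 = 3.045, v̄ = (2.26+2.08)/2 = 2.17 → q = 8.5×3.045×2.17 = 56.17 ft³/s
Panel 3-4: Δb = 24.2 ft, d̄ = (3.36+4.27)/2 = 3.815, v̄ = (2.08+2.68)/2 = 2.38 → q = 24.2×3.815×2.38 = 219.7 ft³/s
Panel 4-5: Δb = 10 ft, d̄ = (4.27+1.27)/2 = 2.77, v̄ = (2.68+1.58)/2 = 2.13 → q = 10×2.77×2.13 = 59.00 ft³/s
Q = Σ q = 351.0 ft³/s

351 ft³/s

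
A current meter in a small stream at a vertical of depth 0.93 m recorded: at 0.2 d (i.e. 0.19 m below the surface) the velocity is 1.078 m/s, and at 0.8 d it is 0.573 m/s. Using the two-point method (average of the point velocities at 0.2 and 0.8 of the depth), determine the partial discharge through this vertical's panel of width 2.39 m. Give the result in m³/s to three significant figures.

1.83 m³/s

v̄ = (1.078 + 0.573) / 2 = 0.8255 m/s
q = v̄ × d × w = 0.8255 × 0.93 × 2.39 = 1.835 m³/s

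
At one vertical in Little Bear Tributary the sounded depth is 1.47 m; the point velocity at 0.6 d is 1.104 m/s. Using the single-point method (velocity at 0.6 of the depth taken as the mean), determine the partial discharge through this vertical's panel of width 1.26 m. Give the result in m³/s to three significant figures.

v̄ = v₀.₆ = 1.104 m/s
q = v̄ × d × w = 1.104 × 1.47 × 1.26 = 2.045 m³/s

2.04 m³/s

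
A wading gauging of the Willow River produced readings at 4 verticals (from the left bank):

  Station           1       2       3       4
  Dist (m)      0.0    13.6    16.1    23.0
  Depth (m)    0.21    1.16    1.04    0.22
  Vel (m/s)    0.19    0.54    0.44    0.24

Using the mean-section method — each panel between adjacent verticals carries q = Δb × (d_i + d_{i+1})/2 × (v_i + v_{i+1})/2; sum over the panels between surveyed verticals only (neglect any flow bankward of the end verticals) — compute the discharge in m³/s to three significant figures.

Panel 1-2: Δb = 13.6 m, d̄ = (0.21+1.16)/2 = 0.685, v̄ = (0.19+0.54)/2 = 0.365 → q = 13.6×0.685×0.365 = 3.400 m³/s
Panel 2-3: Δb = 2.5 m, d̄ = (1.16+1.04)/2 = 1.1, v̄ = (0.54+0.44)/2 = 0.49 → q = 2.5×1.1×0.49 = 1.348 m³/s
Panel 3-4: Δb = 6.9 m, d̄ = (1.04+0.22)/2 = 0.63, v̄ = (0.44+0.24)/2 = 0.34 → q = 6.9×0.63×0.34 = 1.478 m³/s
Q = Σ q = 6.226 m³/s

6.23 m³/s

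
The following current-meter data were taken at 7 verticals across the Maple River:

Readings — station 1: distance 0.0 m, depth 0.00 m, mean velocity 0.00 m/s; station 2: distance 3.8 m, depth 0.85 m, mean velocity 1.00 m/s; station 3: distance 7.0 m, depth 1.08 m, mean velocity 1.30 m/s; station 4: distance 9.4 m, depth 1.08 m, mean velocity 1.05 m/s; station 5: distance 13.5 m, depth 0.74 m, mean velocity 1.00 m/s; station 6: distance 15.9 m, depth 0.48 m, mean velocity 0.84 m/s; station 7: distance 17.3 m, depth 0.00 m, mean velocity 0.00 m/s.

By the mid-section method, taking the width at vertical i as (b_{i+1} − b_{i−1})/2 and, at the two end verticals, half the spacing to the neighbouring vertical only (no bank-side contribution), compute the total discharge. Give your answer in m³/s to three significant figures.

13.8 m³/s

w_2 = (7.0 − 0.0)/2 = 3.5 m; q_2 = 1.00 × 0.85 × 3.5 = 2.975 m³/s
w_3 = (9.4 − 3.8)/2 = 2.8 m; q_3 = 1.30 × 1.08 × 2.8 = 3.931 m³/s
w_4 = (13.5 − 7.0)/2 = 3.25 m; q_4 = 1.05 × 1.08 × 3.25 = 3.686 m³/s
w_5 = (15.9 − 9.4)/2 = 3.25 m; q_5 = 1.00 × 0.74 × 3.25 = 2.405 m³/s
w_6 = (17.3 − 13.5)/2 = 1.9 m; q_6 = 0.84 × 0.48 × 1.9 = 0.7661 m³/s
Stations 1, 7 contribute zero (depth or velocity is 0).
Q = Σ qᵢ = 13.76 m³/s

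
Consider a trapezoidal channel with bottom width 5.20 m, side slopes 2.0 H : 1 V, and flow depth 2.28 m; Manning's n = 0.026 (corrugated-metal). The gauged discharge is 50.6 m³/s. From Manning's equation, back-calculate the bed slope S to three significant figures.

A = (b + z·y)·y = (5.20 + 2.0×2.28)×2.28 = 22.25 m²
P = b + 2y√(1+z²) = 5.20 + 2×2.28×√(1+2.0²) = 15.40 m
R = A/P = 22.25/15.40 = 1.445 m
S = (Q·n / (1·A·R^(2/3)))² = (50.6×0.026 / (1×22.25×1.278))² = 0.002139

0.00214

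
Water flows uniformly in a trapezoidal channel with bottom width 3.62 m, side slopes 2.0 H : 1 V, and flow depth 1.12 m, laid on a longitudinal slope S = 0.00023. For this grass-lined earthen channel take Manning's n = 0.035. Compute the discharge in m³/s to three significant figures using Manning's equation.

A = (b + z·y)·y = (3.62 + 2.0×1.12)×1.12 = 6.563 m²
P = b + 2y√(1+z²) = 3.62 + 2×1.12×√(1+2.0²) = 8.629 m
R = A/P = 6.563/8.629 = 0.7606 m
Q = (1/n)·A·R^(2/3)·S^(1/2) = (1/0.035) × 6.563 × 0.7606^(2/3) × 0.00023^(1/2) = 2.370 m³/s

2.37 m³/s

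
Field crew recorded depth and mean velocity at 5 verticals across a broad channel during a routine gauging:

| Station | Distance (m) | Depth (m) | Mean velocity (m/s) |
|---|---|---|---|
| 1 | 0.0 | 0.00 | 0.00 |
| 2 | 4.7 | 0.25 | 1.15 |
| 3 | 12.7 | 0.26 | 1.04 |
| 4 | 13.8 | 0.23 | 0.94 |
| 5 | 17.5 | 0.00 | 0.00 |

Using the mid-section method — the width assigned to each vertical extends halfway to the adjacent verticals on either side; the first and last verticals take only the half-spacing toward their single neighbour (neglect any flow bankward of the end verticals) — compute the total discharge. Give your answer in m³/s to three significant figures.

w_2 = (12.7 − 0.0)/2 = 6.35 m; q_2 = 1.15 × 0.25 × 6.35 = 1.826 m³/s
w_3 = (13.8 − 4.7)/2 = 4.55 m; q_3 = 1.04 × 0.26 × 4.55 = 1.230 m³/s
w_4 = (17.5 − 12.7)/2 = 2.4 m; q_4 = 0.94 × 0.23 × 2.4 = 0.5189 m³/s
Stations 1, 5 contribute zero (depth or velocity is 0).
Q = Σ qᵢ = 3.575 m³/s

3.57 m³/s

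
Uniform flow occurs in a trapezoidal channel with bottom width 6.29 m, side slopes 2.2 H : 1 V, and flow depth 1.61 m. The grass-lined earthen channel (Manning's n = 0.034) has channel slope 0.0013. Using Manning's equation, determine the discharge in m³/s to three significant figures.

18.2 m³/s

A = (b + z·y)·y = (6.29 + 2.2×1.61)×1.61 = 15.83 m²
P = b + 2y√(1+z²) = 6.29 + 2×1.61×√(1+2.2²) = 14.07 m
R = A/P = 15.83/14.07 = 1.125 m
Q = (1/n)·A·R^(2/3)·S^(1/2) = (1/0.034) × 15.83 × 1.125^(2/3) × 0.0013^(1/2) = 18.16 m³/s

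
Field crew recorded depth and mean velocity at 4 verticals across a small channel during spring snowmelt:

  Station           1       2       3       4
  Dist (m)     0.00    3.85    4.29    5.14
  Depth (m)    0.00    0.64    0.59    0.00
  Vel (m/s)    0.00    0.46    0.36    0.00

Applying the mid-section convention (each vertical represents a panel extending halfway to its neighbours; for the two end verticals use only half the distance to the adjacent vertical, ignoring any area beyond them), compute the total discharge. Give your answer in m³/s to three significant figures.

0.768 m³/s

w_2 = (4.29 − 0.00)/2 = 2.145 m; q_2 = 0.46 × 0.64 × 2.145 = 0.6315 m³/s
w_3 = (5.14 − 3.85)/2 = 0.645 m; q_3 = 0.36 × 0.59 × 0.645 = 0.1370 m³/s
Stations 1, 4 contribute zero (depth or velocity is 0).
Q = Σ qᵢ = 0.7685 m³/s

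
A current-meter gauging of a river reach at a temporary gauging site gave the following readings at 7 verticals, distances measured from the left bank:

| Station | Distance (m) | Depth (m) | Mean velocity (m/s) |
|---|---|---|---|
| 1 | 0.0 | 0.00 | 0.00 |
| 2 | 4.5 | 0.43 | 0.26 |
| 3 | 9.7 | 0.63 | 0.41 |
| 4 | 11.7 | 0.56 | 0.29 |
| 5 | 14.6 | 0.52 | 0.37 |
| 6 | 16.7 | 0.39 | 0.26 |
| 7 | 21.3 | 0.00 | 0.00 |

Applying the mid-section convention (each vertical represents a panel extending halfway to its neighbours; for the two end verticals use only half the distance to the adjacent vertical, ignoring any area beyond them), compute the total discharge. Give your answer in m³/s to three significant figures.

2.69 m³/s

w_2 = (9.7 − 0.0)/2 = 4.85 m; q_2 = 0.26 × 0.43 × 4.85 = 0.5422 m³/s
w_3 = (11.7 − 4.5)/2 = 3.6 m; q_3 = 0.41 × 0.63 × 3.6 = 0.9299 m³/s
w_4 = (14.6 − 9.7)/2 = 2.45 m; q_4 = 0.29 × 0.56 × 2.45 = 0.3979 m³/s
w_5 = (16.7 − 11.7)/2 = 2.5 m; q_5 = 0.37 × 0.52 × 2.5 = 0.4810 m³/s
w_6 = (21.3 − 14.6)/2 = 3.35 m; q_6 = 0.26 × 0.39 × 3.35 = 0.3397 m³/s
Stations 1, 7 contribute zero (depth or velocity is 0).
Q = Σ qᵢ = 2.691 m³/s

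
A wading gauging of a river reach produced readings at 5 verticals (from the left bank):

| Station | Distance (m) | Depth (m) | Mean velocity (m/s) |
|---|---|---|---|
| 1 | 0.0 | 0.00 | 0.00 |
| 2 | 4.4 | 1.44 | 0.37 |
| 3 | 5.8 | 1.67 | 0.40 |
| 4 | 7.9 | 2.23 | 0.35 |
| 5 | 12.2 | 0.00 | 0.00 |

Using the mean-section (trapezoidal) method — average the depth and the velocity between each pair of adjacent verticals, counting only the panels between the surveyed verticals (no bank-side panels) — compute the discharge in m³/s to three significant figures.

Panel 1-2: Δb = 4.4 m, d̄ = (0.00+1.44)/2 = 0.72, v̄ = (0.00+0.37)/2 = 0.185 → q = 4.4×0.72×0.185 = 0.5861 m³/s
Panel 2-3: Δb = 1.4 m, d̄ = (1.44+1.67)/2 = 1.555, v̄ = (0.37+0.40)/2 = 0.385 → q = 1.4×1.555×0.385 = 0.8381 m³/s
Panel 3-4: Δb = 2.1 m, d̄ = (1.67+2.23)/2 = 1.95, v̄ = (0.40+0.35)/2 = 0.375 → q = 2.1×1.95×0.375 = 1.536 m³/s
Panel 4-5: Δb = 4.3 m, d̄ = (2.23+0.00)/2 = 1.115, v̄ = (0.35+0.00)/2 = 0.175 → q = 4.3×1.115×0.175 = 0.8390 m³/s
Q = Σ q = 3.799 m³/s

3.80 m³/s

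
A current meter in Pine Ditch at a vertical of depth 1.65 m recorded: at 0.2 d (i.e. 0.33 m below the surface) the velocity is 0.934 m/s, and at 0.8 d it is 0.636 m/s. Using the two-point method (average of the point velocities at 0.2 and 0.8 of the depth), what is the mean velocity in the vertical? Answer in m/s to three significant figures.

0.785 m/s

v̄ = (0.934 + 0.636) / 2 = 0.7850 m/s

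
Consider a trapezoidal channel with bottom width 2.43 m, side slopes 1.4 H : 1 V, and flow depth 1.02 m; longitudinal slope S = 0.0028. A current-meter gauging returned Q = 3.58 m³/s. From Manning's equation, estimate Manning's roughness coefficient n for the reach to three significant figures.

A = (b + z·y)·y = (2.43 + 1.4×1.02)×1.02 = 3.935 m²
P = b + 2y√(1+z²) = 2.43 + 2×1.02×√(1+1.4²) = 5.940 m
R = A/P = 3.935/5.940 = 0.6625 m
n = (1/Q)·A·R^(2/3)·S^(1/2) = (1/3.58) × 3.935 × 0.7600 × 0.05292 = 0.04420

0.0442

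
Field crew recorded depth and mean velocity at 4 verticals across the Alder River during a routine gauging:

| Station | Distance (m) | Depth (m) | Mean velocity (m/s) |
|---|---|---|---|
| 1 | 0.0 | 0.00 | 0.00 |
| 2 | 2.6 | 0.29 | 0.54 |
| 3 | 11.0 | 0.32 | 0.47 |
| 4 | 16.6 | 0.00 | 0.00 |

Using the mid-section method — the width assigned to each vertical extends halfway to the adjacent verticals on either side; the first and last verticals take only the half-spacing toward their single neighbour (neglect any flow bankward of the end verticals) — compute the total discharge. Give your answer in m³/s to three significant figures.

1.91 m³/s

w_2 = (11.0 − 0.0)/2 = 5.5 m; q_2 = 0.54 × 0.29 × 5.5 = 0.8613 m³/s
w_3 = (16.6 − 2.6)/2 = 7 m; q_3 = 0.47 × 0.32 × 7 = 1.053 m³/s
Stations 1, 4 contribute zero (depth or velocity is 0).
Q = Σ qᵢ = 1.914 m³/s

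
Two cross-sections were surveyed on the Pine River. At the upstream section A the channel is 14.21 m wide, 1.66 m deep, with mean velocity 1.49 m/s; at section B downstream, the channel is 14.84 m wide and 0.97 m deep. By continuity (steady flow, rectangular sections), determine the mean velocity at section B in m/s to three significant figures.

Q = A₁V₁ = (14.21×1.66) × 1.49 = 35.15 m³/s
A₂ = 14.84 × 0.97 = 14.39 m²
V₂ = Q/A₂ = 35.15/14.39 = 2.442 m/s

2.44 m/s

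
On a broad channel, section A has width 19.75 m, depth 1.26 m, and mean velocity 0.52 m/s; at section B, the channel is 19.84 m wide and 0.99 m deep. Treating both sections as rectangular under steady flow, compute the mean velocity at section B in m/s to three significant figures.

0.659 m/s

Q = A₁V₁ = (19.75×1.26) × 0.52 = 12.94 m³/s
A₂ = 19.84 × 0.99 = 19.64 m²
V₂ = Q/A₂ = 12.94/19.64 = 0.6588 m/s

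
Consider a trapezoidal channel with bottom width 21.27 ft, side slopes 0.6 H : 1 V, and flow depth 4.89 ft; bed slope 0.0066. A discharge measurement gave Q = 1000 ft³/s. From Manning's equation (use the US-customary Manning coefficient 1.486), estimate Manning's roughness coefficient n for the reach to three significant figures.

A = (b + z·y)·y = (21.27 + 0.6×4.89)×4.89 = 118.4 ft²
P = b + 2y√(1+z²) = 21.27 + 2×4.89×√(1+0.6²) = 32.68 ft
R = A/P = 118.4/32.68 = 3.622 ft
n = (1.486/Q)·A·R^(2/3)·S^(1/2) = (1.486/1000) × 118.4 × 2.359 × 0.08124 = 0.03370

0.0337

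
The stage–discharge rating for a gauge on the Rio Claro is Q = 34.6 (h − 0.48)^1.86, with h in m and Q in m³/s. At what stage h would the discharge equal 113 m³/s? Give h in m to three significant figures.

h − h₀ = (Q/C)^(1/b) = (113/34.6)^(1/1.86) = 1.889 m
h = 0.48 + 1.889 = 2.369 m

2.37 m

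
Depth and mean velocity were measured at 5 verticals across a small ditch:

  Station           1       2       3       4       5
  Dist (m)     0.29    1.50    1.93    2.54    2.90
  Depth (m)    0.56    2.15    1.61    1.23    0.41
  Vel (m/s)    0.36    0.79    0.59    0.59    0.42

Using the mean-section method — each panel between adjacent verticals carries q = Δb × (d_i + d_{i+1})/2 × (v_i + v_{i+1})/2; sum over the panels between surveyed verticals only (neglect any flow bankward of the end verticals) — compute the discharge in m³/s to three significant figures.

Panel 1-2: Δb = 1.21 m, d̄ = (0.56+2.15)/2 = 1.355, v̄ = (0.36+0.79)/2 = 0.575 → q = 1.21×1.355×0.575 = 0.9427 m³/s
Panel 2-3: Δb = 0.43 m, d̄ = (2.15+1.61)/2 = 1.88, v̄ = (0.79+0.59)/2 = 0.69 → q = 0.43×1.88×0.69 = 0.5578 m³/s
Panel 3-4: Δb = 0.61 m, d̄ = (1.61+1.23)/2 = 1.42, v̄ = (0.59+0.59)/2 = 0.59 → q = 0.61×1.42×0.59 = 0.5111 m³/s
Panel 4-5: Δb = 0.36 m, d̄ = (1.23+0.41)/2 = 0.82, v̄ = (0.59+0.42)/2 = 0.505 → q = 0.36×0.82×0.505 = 0.1491 m³/s
Q = Σ q = 2.161 m³/s

2.16 m³/s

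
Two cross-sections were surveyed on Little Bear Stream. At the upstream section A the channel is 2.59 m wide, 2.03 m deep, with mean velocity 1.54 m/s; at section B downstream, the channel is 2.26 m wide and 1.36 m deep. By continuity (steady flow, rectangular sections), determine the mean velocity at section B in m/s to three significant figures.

2.63 m/s

Q = A₁V₁ = (2.59×2.03) × 1.54 = 8.097 m³/s
A₂ = 2.26 × 1.36 = 3.074 m²
V₂ = Q/A₂ = 8.097/3.074 = 2.634 m/s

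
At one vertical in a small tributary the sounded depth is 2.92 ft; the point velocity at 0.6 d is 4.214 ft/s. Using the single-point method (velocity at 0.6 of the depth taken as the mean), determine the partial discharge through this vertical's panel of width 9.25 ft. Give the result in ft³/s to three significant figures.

114 ft³/s

v̄ = v₀.₆ = 4.214 ft/s
q = v̄ × d × w = 4.214 × 2.92 × 9.25 = 113.8 ft³/s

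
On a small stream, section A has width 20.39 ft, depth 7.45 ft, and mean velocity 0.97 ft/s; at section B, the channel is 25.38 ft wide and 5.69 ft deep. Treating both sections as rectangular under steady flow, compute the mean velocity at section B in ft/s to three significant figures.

1.02 ft/s

Q = A₁V₁ = (20.39×7.45) × 0.97 = 147.3 ft³/s
A₂ = 25.38 × 5.69 = 144.4 ft²
V₂ = Q/A₂ = 147.3/144.4 = 1.020 ft/s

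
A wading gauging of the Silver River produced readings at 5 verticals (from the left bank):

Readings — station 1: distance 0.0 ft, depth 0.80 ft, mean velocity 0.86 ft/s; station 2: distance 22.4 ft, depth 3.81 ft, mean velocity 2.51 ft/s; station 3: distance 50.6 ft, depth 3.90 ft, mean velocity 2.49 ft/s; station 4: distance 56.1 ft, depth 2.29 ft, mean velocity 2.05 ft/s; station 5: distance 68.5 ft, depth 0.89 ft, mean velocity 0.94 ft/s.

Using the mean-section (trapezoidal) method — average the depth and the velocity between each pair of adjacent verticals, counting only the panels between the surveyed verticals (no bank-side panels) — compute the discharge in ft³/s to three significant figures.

427 ft³/s

Panel 1-2: Δb = 22.4 ft, d̄ = (0.80+3.81)/2 = 2.305, v̄ = (0.86+2.51)/2 = 1.685 → q = 22.4×2.305×1.685 = 87.00 ft³/s
Panel 2-3: Δb = 28.2 ft, d̄ = (3.81+3.90)/2 = 3.855, v̄ = (2.51+2.49)/2 = 2.5 → q = 28.2×3.855×2.5 = 271.8 ft³/s
Panel 3-4: Δb = 5.5 ft, d̄ = (3.90+2.29)/2 = 3.095, v̄ = (2.49+2.05)/2 = 2.27 → q = 5.5×3.095×2.27 = 38.64 ft³/s
Panel 4-5: Δb = 12.4 ft, d̄ = (2.29+0.89)/2 = 1.59, v̄ = (2.05+0.94)/2 = 1.495 → q = 12.4×1.59×1.495 = 29.48 ft³/s
Q = Σ q = 426.9 ft³/s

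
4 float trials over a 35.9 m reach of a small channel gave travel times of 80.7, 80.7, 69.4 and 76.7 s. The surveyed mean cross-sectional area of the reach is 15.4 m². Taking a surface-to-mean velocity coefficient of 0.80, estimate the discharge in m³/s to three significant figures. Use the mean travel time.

5.75 m³/s

t̄ = (80.7 + 80.7 + 69.4 + 76.7) / 4 = 76.875 s
v_surface = L / t̄ = 35.9 / 76.875 = 0.4670 m/s
v_mean = 0.80 × 0.4670 = 0.3736 m/s
Q = A × v_mean = 15.4 × 0.3736 = 5.753 m³/s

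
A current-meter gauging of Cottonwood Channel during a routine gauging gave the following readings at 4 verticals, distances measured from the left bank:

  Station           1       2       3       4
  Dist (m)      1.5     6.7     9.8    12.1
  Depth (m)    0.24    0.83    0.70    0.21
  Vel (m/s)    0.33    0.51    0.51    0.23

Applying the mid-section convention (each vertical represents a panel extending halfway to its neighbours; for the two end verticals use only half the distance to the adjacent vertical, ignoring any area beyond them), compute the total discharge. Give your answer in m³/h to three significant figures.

10700 m³/h

w_1 = (6.7 − 1.5)/2 = 2.6 m; q_1 = 0.33 × 0.24 × 2.6 = 0.2059 m³/s
w_2 = (9.8 − 1.5)/2 = 4.15 m; q_2 = 0.51 × 0.83 × 4.15 = 1.757 m³/s
w_3 = (12.1 − 6.7)/2 = 2.7 m; q_3 = 0.51 × 0.70 × 2.7 = 0.9639 m³/s
w_4 = (12.1 − 9.8)/2 = 1.15 m; q_4 = 0.23 × 0.21 × 1.15 = 0.05555 m³/s
Q = Σ qᵢ = 2.982 m³/s
= 2.982 × 3600 = 10740 m³/h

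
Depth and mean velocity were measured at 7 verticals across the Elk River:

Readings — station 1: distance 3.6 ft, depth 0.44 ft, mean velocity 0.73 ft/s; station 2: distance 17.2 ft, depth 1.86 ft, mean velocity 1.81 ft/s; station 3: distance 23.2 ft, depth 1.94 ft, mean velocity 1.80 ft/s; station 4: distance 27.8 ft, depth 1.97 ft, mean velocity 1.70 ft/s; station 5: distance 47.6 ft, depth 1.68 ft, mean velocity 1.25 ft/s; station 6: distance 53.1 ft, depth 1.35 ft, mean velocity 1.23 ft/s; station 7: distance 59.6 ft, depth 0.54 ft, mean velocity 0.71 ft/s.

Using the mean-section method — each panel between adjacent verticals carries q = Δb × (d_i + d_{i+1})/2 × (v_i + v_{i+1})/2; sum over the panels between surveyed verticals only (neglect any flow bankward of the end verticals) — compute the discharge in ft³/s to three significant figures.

126 ft³/s

Panel 1-2: Δb = 13.6 ft, d̄ = (0.44+1.86)/2 = 1.15, v̄ = (0.73+1.81)/2 = 1.27 → q = 13.6×1.15×1.27 = 19.86 ft³/s
Panel 2-3: Δb = 6 ft, d̄ = (1.86+1.94)/2 = 1.9, v̄ = (1.81+1.80)/2 = 1.805 → q = 6×1.9×1.805 = 20.58 ft³/s
Panel 3-4: Δb = 4.6 ft, d̄ = (1.94+1.97)/2 = 1.955, v̄ = (1.80+1.70)/2 = 1.75 → q = 4.6×1.955×1.75 = 15.74 ft³/s
Panel 4-5: Δb = 19.8 ft, d̄ = (1.97+1.68)/2 = 1.825, v̄ = (1.70+1.25)/2 = 1.475 → q = 19.8×1.825×1.475 = 53.30 ft³/s
Panel 5-6: Δb = 5.5 ft, d̄ = (1.68+1.35)/2 = 1.515, v̄ = (1.25+1.23)/2 = 1.24 → q = 5.5×1.515×1.24 = 10.33 ft³/s
Panel 6-7: Δb = 6.5 ft, d̄ = (1.35+0.54)/2 = 0.945, v̄ = (1.23+0.71)/2 = 0.97 → q = 6.5×0.945×0.97 = 5.958 ft³/s
Q = Σ q = 125.8 ft³/s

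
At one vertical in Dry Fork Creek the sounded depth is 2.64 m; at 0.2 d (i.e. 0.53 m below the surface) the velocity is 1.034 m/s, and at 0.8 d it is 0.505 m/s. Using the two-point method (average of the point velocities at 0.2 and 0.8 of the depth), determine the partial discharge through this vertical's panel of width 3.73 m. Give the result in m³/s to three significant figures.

v̄ = (1.034 + 0.505) / 2 = 0.7695 m/s
q = v̄ × d × w = 0.7695 × 2.64 × 3.73 = 7.577 m³/s

7.58 m³/s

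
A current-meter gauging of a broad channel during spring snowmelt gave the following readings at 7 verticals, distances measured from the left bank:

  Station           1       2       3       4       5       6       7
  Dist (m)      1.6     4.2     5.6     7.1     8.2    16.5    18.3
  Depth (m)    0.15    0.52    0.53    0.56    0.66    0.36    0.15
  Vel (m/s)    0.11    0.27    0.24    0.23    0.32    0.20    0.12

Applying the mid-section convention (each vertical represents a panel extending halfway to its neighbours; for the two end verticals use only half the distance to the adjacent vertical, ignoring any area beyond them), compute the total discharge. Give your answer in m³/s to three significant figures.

2.03 m³/s

w_1 = (4.2 − 1.6)/2 = 1.3 m; q_1 = 0.11 × 0.15 × 1.3 = 0.02145 m³/s
w_2 = (5.6 − 1.6)/2 = 2 m; q_2 = 0.27 × 0.52 × 2 = 0.2808 m³/s
w_3 = (7.1 − 4.2)/2 = 1.45 m; q_3 = 0.24 × 0.53 × 1.45 = 0.1844 m³/s
w_4 = (8.2 − 5.6)/2 = 1.3 m; q_4 = 0.23 × 0.56 × 1.3 = 0.1674 m³/s
w_5 = (16.5 − 7.1)/2 = 4.7 m; q_5 = 0.32 × 0.66 × 4.7 = 0.9926 m³/s
w_6 = (18.3 − 8.2)/2 = 5.05 m; q_6 = 0.20 × 0.36 × 5.05 = 0.3636 m³/s
w_7 = (18.3 − 16.5)/2 = 0.9 m; q_7 = 0.12 × 0.15 × 0.9 = 0.01620 m³/s
Q = Σ qᵢ = 2.027 m³/s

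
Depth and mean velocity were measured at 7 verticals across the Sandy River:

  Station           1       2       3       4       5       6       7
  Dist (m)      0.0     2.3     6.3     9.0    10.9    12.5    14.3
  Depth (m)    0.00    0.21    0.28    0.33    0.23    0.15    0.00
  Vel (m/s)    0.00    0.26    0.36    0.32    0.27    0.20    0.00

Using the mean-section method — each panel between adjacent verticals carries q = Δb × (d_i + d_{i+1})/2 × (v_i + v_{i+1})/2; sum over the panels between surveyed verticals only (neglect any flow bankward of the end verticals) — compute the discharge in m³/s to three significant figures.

Panel 1-2: Δb = 2.3 m, d̄ = (0.00+0.21)/2 = 0.105, v̄ = (0.00+0.26)/2 = 0.13 → q = 2.3×0.105×0.13 = 0.03140 m³/s
Panel 2-3: Δb = 4 m, d̄ = (0.21+0.28)/2 = 0.245, v̄ = (0.26+0.36)/2 = 0.31 → q = 4×0.245×0.31 = 0.3038 m³/s
Panel 3-4: Δb = 2.7 m, d̄ = (0.28+0.33)/2 = 0.305, v̄ = (0.36+0.32)/2 = 0.34 → q = 2.7×0.305×0.34 = 0.2800 m³/s
Panel 4-5: Δb = 1.9 m, d̄ = (0.33+0.23)/2 = 0.28, v̄ = (0.32+0.27)/2 = 0.295 → q = 1.9×0.28×0.295 = 0.1569 m³/s
Panel 5-6: Δb = 1.6 m, d̄ = (0.23+0.15)/2 = 0.19, v̄ = (0.27+0.20)/2 = 0.235 → q = 1.6×0.19×0.235 = 0.07144 m³/s
Panel 6-7: Δb = 1.8 m, d̄ = (0.15+0.00)/2 = 0.075, v̄ = (0.20+0.00)/2 = 0.1 → q = 1.8×0.075×0.1 = 0.01350 m³/s
Q = Σ q = 0.8571 m³/s

0.857 m³/s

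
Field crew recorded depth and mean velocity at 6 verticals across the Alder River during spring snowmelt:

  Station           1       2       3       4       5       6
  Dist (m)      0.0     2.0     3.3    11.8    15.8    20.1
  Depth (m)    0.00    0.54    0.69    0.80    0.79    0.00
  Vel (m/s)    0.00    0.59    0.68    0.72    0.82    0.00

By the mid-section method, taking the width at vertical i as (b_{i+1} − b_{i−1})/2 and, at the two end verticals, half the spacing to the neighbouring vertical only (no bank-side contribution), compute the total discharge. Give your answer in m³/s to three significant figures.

9.11 m³/s

w_2 = (3.3 − 0.0)/2 = 1.65 m; q_2 = 0.59 × 0.54 × 1.65 = 0.5257 m³/s
w_3 = (11.8 − 2.0)/2 = 4.9 m; q_3 = 0.68 × 0.69 × 4.9 = 2.299 m³/s
w_4 = (15.8 − 3.3)/2 = 6.25 m; q_4 = 0.72 × 0.80 × 6.25 = 3.600 m³/s
w_5 = (20.1 − 11.8)/2 = 4.15 m; q_5 = 0.82 × 0.79 × 4.15 = 2.688 m³/s
Stations 1, 6 contribute zero (depth or velocity is 0).
Q = Σ qᵢ = 9.113 m³/s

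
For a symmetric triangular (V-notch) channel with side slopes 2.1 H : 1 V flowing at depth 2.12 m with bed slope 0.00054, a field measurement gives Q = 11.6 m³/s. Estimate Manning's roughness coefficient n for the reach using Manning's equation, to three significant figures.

A = z·y² = 2.1×2.12² = 9.438 m²
P = 2y√(1+z²) = 2×2.12×√(1+2.1²) = 9.862 m
R = A/P = 9.438/9.862 = 0.9570 m
n = (1/Q)·A·R^(2/3)·S^(1/2) = (1/11.6) × 9.438 × 0.9711 × 0.02324 = 0.01836

0.0184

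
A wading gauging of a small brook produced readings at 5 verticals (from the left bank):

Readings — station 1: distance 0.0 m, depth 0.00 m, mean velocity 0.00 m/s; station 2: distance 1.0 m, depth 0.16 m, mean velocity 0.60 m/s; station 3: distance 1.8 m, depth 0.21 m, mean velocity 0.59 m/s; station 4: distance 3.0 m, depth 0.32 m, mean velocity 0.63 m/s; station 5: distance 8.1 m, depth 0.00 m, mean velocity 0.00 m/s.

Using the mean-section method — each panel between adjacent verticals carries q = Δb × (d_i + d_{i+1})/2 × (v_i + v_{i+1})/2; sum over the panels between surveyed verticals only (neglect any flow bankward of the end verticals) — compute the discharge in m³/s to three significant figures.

0.563 m³/s

Panel 1-2: Δb = 1 m, d̄ = (0.00+0.16)/2 = 0.08, v̄ = (0.00+0.60)/2 = 0.3 → q = 1×0.08×0.3 = 0.02400 m³/s
Panel 2-3: Δb = 0.8 m, d̄ = (0.16+0.21)/2 = 0.185, v̄ = (0.60+0.59)/2 = 0.595 → q = 0.8×0.185×0.595 = 0.08806 m³/s
Panel 3-4: Δb = 1.2 m, d̄ = (0.21+0.32)/2 = 0.265, v̄ = (0.59+0.63)/2 = 0.61 → q = 1.2×0.265×0.61 = 0.1940 m³/s
Panel 4-5: Δb = 5.1 m, d̄ = (0.32+0.00)/2 = 0.16, v̄ = (0.63+0.00)/2 = 0.315 → q = 5.1×0.16×0.315 = 0.2570 m³/s
Q = Σ q = 0.5631 m³/s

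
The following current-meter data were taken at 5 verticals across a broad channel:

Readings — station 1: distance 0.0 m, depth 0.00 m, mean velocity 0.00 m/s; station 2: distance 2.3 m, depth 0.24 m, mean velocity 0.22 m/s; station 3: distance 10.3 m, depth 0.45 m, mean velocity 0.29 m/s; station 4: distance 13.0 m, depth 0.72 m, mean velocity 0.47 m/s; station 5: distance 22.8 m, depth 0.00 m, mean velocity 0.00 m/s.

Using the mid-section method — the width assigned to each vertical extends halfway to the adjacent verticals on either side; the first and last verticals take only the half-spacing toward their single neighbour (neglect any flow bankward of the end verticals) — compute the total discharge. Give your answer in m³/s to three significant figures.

w_2 = (10.3 − 0.0)/2 = 5.15 m; q_2 = 0.22 × 0.24 × 5.15 = 0.2719 m³/s
w_3 = (13.0 − 2.3)/2 = 5.35 m; q_3 = 0.29 × 0.45 × 5.35 = 0.6982 m³/s
w_4 = (22.8 − 10.3)/2 = 6.25 m; q_4 = 0.47 × 0.72 × 6.25 = 2.115 m³/s
Stations 1, 5 contribute zero (depth or velocity is 0).
Q = Σ qᵢ = 3.085 m³/s

3.09 m³/s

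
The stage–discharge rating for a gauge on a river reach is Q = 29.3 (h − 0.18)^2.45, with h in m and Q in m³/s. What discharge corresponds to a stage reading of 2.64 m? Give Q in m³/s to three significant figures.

Q = 29.3 × (2.64 − 0.18)^2.45 = 29.3 × 2.46^2.45 = 265.9 m³/s

266 m³/s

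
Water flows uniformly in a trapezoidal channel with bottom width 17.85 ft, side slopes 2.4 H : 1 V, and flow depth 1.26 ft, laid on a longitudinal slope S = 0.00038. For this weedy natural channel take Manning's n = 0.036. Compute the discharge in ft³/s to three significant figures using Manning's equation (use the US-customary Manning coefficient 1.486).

A = (b + z·y)·y = (17.85 + 2.4×1.26)×1.26 = 26.30 ft²
P = b + 2y√(1+z²) = 17.85 + 2×1.26×√(1+2.4²) = 24.40 ft
R = A/P = 26.30/24.40 = 1.078 ft
Q = (1.486/n)·A·R^(2/3)·S^(1/2) = (1.486/0.036) × 26.30 × 1.078^(2/3) × 0.00038^(1/2) = 22.25 ft³/s

22.2 ft³/s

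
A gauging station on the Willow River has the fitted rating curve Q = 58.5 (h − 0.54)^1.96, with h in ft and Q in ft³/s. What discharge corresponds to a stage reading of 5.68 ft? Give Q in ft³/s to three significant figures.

Q = 58.5 × (5.68 − 0.54)^1.96 = 58.5 × 5.14^1.96 = 1448 ft³/s

1450 ft³/s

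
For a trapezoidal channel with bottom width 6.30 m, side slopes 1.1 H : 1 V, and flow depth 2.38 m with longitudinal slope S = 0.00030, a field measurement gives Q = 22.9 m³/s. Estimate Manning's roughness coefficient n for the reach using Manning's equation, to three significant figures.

0.0218

A = (b + z·y)·y = (6.30 + 1.1×2.38)×2.38 = 21.22 m²
P = b + 2y√(1+z²) = 6.30 + 2×2.38×√(1+1.1²) = 13.38 m
R = A/P = 21.22/13.38 = 1.587 m
n = (1/Q)·A·R^(2/3)·S^(1/2) = (1/22.9) × 21.22 × 1.360 × 0.01732 = 0.02184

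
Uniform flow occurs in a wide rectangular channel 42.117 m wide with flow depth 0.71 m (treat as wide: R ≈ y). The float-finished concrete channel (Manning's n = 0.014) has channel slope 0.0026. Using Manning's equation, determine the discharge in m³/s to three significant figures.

A = b·y = 42.117 × 0.71 = 29.90 m²
Wide channel: R ≈ y = 0.71 m
Q = (1/n)·A·R^(2/3)·S^(1/2) = (1/0.014) × 29.90 × 0.7100^(2/3) × 0.0026^(1/2) = 86.68 m³/s

86.7 m³/s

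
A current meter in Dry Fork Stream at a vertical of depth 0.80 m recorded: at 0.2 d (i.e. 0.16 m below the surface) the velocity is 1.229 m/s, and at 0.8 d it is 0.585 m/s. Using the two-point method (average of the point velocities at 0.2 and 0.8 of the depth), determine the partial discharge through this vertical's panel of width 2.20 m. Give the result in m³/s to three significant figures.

v̄ = (1.229 + 0.585) / 2 = 0.9070 m/s
q = v̄ × d × w = 0.9070 × 0.80 × 2.20 = 1.596 m³/s

1.60 m³/s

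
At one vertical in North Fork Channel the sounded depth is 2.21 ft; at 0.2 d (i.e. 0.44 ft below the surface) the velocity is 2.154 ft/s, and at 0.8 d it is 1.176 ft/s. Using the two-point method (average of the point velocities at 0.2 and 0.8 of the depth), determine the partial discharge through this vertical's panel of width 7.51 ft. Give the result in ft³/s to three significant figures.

27.6 ft³/s

v̄ = (2.154 + 1.176) / 2 = 1.665 ft/s
q = v̄ × d × w = 1.665 × 2.21 × 7.51 = 27.63 ft³/s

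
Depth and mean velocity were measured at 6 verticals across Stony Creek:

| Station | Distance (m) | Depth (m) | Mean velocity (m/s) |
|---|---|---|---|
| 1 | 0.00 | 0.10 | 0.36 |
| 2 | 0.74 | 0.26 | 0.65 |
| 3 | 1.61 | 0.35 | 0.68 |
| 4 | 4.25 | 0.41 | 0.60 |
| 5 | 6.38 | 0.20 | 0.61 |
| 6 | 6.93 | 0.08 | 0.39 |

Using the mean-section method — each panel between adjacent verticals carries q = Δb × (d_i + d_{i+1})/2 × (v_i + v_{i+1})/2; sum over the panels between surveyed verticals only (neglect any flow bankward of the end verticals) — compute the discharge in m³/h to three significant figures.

4740 m³/h

Panel 1-2: Δb = 0.74 m, d̄ = (0.10+0.26)/2 = 0.18, v̄ = (0.36+0.65)/2 = 0.505 → q = 0.74×0.18×0.505 = 0.06727 m³/s
Panel 2-3: Δb = 0.87 m, d̄ = (0.26+0.35)/2 = 0.305, v̄ = (0.65+0.68)/2 = 0.665 → q = 0.87×0.305×0.665 = 0.1765 m³/s
Panel 3-4: Δb = 2.64 m, d̄ = (0.35+0.41)/2 = 0.38, v̄ = (0.68+0.60)/2 = 0.64 → q = 2.64×0.38×0.64 = 0.6420 m³/s
Panel 4-5: Δb = 2.13 m, d̄ = (0.41+0.20)/2 = 0.305, v̄ = (0.60+0.61)/2 = 0.605 → q = 2.13×0.305×0.605 = 0.3930 m³/s
Panel 5-6: Δb = 0.55 m, d̄ = (0.20+0.08)/2 = 0.14, v̄ = (0.61+0.39)/2 = 0.5 → q = 0.55×0.14×0.5 = 0.03850 m³/s
Q = Σ q = 1.317 m³/s
= 1.317 × 3600 = 4742 m³/h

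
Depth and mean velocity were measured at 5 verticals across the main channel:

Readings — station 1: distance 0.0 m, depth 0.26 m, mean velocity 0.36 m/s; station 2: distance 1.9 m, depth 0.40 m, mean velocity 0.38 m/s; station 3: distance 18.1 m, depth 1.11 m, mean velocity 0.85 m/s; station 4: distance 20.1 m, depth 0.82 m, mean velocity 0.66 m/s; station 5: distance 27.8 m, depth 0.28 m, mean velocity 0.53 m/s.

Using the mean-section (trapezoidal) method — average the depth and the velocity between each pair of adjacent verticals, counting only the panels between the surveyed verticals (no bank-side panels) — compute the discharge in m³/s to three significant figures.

Panel 1-2: Δb = 1.9 m, d̄ = (0.26+0.40)/2 = 0.33, v̄ = (0.36+0.38)/2 = 0.37 → q = 1.9×0.33×0.37 = 0.2320 m³/s
Panel 2-3: Δb = 16.2 m, d̄ = (0.40+1.11)/2 = 0.755, v̄ = (0.38+0.85)/2 = 0.615 → q = 16.2×0.755×0.615 = 7.522 m³/s
Panel 3-4: Δb = 2 m, d̄ = (1.11+0.82)/2 = 0.965, v̄ = (0.85+0.66)/2 = 0.755 → q = 2×0.965×0.755 = 1.457 m³/s
Panel 4-5: Δb = 7.7 m, d̄ = (0.82+0.28)/2 = 0.55, v̄ = (0.66+0.53)/2 = 0.595 → q = 7.7×0.55×0.595 = 2.520 m³/s
Q = Σ q = 11.73 m³/s

11.7 m³/s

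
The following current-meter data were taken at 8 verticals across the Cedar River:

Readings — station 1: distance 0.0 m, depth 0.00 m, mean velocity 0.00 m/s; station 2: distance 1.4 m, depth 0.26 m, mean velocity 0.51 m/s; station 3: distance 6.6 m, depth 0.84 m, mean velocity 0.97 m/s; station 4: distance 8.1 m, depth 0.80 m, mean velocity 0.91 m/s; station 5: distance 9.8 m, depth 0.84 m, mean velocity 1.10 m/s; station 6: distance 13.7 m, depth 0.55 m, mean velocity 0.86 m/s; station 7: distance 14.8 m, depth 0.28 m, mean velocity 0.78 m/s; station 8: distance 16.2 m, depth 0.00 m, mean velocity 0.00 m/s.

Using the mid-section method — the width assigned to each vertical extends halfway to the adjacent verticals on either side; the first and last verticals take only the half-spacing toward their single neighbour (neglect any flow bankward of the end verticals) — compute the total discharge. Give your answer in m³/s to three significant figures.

w_2 = (6.6 − 0.0)/2 = 3.3 m; q_2 = 0.51 × 0.26 × 3.3 = 0.4376 m³/s
w_3 = (8.1 − 1.4)/2 = 3.35 m; q_3 = 0.97 × 0.84 × 3.35 = 2.730 m³/s
w_4 = (9.8 − 6.6)/2 = 1.6 m; q_4 = 0.91 × 0.80 × 1.6 = 1.165 m³/s
w_5 = (13.7 − 8.1)/2 = 2.8 m; q_5 = 1.10 × 0.84 × 2.8 = 2.587 m³/s
w_6 = (14.8 − 9.8)/2 = 2.5 m; q_6 = 0.86 × 0.55 × 2.5 = 1.183 m³/s
w_7 = (16.2 − 13.7)/2 = 1.25 m; q_7 = 0.78 × 0.28 × 1.25 = 0.2730 m³/s
Stations 1, 8 contribute zero (depth or velocity is 0).
Q = Σ qᵢ = 8.375 m³/s

8.37 m³/s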